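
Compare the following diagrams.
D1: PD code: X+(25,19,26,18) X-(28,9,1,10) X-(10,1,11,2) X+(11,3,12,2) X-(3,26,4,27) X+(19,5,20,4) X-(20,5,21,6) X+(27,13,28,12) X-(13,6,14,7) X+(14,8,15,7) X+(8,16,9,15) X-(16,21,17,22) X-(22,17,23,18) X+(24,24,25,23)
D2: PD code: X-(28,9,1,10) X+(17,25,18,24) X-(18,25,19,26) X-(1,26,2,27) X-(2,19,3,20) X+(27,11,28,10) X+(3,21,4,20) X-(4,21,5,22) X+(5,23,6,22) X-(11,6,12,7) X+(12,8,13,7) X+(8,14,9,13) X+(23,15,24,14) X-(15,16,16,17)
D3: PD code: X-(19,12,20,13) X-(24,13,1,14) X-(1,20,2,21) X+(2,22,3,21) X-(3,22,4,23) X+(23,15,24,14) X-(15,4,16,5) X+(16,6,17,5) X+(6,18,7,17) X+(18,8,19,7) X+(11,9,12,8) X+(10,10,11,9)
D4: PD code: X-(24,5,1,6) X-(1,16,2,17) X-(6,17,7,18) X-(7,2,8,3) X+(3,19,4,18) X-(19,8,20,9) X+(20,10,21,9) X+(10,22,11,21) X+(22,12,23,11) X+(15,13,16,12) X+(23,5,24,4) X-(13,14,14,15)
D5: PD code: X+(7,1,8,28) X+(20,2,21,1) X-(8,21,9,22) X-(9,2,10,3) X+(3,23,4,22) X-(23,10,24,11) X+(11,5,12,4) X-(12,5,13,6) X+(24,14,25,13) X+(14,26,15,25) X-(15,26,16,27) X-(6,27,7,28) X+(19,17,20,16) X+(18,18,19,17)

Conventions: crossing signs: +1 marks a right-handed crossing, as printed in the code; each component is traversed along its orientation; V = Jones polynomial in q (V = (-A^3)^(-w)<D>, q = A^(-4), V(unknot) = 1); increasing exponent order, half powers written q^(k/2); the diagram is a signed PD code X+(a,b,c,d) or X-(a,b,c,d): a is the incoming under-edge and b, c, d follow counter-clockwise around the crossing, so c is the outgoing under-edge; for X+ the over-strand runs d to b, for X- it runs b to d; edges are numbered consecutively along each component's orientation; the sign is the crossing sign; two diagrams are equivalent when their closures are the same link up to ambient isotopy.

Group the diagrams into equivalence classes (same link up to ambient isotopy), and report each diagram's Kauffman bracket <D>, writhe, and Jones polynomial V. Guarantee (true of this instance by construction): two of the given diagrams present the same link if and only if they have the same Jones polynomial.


classes: {D1, D2, D3, D4, D5}
V(D1) = 1  [14 crossings, <D> = 1, w = 0]
V(D2) = 1  [14 crossings, <D> = 1, w = 0]
D3 (bracket A^6; 12 crossings at w = +2): V = 1
D4 (bracket 1; 12 crossings at w = 0): V = 1
V(D5) = 1  (w +2, c 14, <D> = A^6)
note: all 5 diagrams share one V(q), hence one class


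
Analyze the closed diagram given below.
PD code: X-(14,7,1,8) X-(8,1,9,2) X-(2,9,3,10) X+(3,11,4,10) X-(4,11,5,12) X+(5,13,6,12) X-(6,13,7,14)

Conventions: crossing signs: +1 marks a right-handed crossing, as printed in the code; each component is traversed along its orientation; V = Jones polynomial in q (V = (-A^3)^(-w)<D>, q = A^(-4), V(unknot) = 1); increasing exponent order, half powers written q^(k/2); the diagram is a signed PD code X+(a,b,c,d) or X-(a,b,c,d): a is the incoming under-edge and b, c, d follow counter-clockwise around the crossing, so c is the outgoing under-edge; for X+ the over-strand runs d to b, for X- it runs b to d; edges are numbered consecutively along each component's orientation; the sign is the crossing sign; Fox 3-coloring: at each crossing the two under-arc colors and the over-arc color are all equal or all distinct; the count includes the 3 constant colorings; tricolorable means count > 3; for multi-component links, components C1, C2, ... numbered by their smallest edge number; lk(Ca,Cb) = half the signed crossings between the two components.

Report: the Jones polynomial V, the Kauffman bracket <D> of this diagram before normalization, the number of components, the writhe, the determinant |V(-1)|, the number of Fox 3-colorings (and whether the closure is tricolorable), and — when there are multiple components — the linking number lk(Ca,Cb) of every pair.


V(q) = -q^-4 + q^-3 + q^-1
bracket: -A^-5 - A^3 + A^7, w = -3
1 component, writhe -3, over 7 crossings
det 3, colorings 9 of 3^7 — tricolorable
observation: w = -3 (over 7 crossings) is diagram-only; (-A^3)^(3) removes it from V


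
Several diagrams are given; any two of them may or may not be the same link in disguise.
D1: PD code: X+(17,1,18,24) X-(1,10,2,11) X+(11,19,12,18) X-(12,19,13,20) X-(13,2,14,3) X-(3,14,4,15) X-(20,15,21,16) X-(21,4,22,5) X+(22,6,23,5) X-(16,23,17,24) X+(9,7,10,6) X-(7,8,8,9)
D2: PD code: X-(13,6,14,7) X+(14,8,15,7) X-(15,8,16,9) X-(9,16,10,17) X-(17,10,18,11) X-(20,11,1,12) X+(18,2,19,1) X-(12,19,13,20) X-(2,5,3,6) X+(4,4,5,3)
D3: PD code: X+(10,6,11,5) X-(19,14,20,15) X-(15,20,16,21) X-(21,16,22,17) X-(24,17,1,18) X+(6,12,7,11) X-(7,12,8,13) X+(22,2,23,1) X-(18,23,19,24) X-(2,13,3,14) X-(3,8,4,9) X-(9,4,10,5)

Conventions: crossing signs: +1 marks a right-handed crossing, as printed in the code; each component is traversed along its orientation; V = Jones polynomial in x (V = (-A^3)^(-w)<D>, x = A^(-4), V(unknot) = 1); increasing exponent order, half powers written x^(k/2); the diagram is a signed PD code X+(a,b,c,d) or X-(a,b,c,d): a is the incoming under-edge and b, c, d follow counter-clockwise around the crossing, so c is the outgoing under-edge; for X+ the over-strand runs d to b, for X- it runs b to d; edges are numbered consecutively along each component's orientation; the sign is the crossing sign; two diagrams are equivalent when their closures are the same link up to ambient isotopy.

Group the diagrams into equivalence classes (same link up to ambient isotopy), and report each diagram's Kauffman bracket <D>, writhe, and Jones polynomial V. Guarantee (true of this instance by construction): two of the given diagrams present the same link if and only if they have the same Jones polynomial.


equivalence classes: {D1} | {D2, D3}
D1 (bracket A^-8 + 1 - A^4; 12 crossings at w = -4): V = -x^-4 + x^-3 + x^-1
V(D2) = -x^-6 + x^-5 - x^-4 + 2x^-3 - x^-2 + x^-1  (w -4, c 10, <D> = A^-8 - A^-4 + 2 - A^4 + A^8 - A^12)
V(D3) = -x^-6 + x^-5 - x^-4 + 2x^-3 - x^-2 + x^-1  [12 crossings, <D> = A^-14 - A^-10 + 2A^-6 - A^-2 + A^2 - A^6, w = -6]
key observation: V(x) takes 2 values over 3 diagrams, fixing the grouping


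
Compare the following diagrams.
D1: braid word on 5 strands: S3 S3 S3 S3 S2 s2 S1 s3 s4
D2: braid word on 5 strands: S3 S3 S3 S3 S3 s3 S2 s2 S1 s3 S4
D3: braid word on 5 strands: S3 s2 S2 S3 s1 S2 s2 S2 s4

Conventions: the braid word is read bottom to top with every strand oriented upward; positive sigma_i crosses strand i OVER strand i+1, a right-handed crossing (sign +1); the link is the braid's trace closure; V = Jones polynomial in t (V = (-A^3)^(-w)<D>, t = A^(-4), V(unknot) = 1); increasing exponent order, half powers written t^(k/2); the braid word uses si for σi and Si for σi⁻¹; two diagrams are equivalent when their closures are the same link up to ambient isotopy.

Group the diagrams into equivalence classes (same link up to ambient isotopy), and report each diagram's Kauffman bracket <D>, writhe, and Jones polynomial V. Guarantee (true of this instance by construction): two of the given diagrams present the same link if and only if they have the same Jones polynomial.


grouping into links: {D1, D2} | {D3}
V(D1) = t^(-9/2) - t^(-5/2) - t^(-3/2) - t^(-1/2)  (w -3, c 9, <D> = A^-7 + A^-3 + A - A^9)
V(D2) = t^(-9/2) - t^(-5/2) - t^(-3/2) - t^(-1/2)  (w -5, c 11, <D> = A^-13 + A^-9 + A^-5 - A^3)
V(D3) = -t^(-5/2) - t^(-1/2)  (w -1, c 9, <D> = A^-1 + A^7)
key observation: V(t) takes 2 values over 3 diagrams, fixing the grouping


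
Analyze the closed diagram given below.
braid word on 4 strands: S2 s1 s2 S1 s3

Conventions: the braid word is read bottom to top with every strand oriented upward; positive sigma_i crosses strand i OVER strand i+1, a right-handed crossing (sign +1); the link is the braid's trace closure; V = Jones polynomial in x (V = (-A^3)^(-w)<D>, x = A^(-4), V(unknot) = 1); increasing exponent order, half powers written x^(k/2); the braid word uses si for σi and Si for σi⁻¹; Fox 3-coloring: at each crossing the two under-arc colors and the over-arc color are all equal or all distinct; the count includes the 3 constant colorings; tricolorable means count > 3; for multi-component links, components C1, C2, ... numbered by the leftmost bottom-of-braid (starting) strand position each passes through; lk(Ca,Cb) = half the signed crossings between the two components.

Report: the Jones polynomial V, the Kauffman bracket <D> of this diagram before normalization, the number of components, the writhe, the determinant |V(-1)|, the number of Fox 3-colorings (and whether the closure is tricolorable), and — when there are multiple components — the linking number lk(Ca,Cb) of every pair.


V(x) = 1
bracket: -A^3, w = +1
1 component, writhe +1, over 5 crossings
det 1, colorings 3 of 3^5 — not tricolorable
observation: |V(-1)| = 1: so not tricolorable, since 3 does not divide 1


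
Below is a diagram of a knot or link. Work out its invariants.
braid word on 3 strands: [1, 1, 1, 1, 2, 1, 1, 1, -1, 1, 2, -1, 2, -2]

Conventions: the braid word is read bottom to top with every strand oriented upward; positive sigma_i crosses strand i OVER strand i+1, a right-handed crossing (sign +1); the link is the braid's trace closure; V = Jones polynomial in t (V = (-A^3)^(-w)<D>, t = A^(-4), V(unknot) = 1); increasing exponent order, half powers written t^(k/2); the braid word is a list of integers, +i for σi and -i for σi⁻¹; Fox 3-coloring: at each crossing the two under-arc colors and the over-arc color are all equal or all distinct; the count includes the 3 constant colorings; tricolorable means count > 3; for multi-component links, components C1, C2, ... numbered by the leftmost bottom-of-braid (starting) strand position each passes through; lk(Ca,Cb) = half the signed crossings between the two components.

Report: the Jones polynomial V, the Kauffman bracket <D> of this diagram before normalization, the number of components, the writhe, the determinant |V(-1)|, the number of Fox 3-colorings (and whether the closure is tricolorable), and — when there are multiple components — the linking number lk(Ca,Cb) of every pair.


Jones polynomial: V(t) = t^3 + t^5 - t^8
<D> = -A^-8 + A^4 + A^12; writhe +8
components 1, writhe +8 (14 crossings)
3-colorings: 9 of 3^14, det 3 — tricolorable
note: w = +8 (over 14 crossings) is diagram-only; (-A^3)^(-8) removes it from V


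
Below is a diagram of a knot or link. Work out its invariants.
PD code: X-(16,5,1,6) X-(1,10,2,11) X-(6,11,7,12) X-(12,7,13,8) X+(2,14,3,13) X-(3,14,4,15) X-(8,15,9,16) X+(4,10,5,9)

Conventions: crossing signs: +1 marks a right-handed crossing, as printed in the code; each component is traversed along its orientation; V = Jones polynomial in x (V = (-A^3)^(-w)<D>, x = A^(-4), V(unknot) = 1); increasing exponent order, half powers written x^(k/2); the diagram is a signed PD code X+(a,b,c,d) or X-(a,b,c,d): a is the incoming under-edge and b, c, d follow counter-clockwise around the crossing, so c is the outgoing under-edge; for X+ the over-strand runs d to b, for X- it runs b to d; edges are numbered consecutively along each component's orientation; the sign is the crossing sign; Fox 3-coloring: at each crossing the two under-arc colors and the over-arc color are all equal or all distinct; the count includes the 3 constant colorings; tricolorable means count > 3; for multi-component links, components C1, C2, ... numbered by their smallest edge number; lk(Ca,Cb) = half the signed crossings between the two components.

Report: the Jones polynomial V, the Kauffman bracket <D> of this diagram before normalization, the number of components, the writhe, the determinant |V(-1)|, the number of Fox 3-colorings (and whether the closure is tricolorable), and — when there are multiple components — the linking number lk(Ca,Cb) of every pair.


V(x) = -x^-4 + x^-3 + x^-1
bracket: A^-8 + 1 - A^4, w = -4
1 component, writhe -4, over 8 crossings
det 3, colorings 9 of 3^8 — tricolorable
observation: w = -4 (over 8 crossings) is diagram-only; (-A^3)^(4) removes it from V


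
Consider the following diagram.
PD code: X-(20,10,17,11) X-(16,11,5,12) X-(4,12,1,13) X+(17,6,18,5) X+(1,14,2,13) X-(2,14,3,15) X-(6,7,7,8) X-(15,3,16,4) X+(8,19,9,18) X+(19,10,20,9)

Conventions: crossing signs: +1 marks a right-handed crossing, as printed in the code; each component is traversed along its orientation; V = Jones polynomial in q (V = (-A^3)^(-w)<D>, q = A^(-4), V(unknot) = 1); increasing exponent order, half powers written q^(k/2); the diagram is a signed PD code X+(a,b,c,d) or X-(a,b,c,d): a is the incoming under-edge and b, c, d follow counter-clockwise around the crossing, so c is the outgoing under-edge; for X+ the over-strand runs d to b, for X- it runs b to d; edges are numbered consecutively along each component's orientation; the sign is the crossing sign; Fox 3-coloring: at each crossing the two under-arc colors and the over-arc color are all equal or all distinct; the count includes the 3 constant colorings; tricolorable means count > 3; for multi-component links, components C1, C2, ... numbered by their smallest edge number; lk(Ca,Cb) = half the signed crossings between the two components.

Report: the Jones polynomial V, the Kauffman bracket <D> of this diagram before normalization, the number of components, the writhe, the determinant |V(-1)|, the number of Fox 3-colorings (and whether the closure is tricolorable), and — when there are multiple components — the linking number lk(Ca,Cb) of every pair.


Jones polynomial: V(q) = q^-2 + 2 + q^2
<D> = A^-14 + 2A^-6 + A^2; writhe -2
components 3, writhe -2 (10 crossings)
linking number lk(C1,C2) = -1
lk(C1,C3): 0
lk(C2,C3) = +1
3-colorings: 3 of 3^10, det 4 — not tricolorable
note: w = -2 shifts under R1 moves; the (-A^3)^(2) factor cancels that in V


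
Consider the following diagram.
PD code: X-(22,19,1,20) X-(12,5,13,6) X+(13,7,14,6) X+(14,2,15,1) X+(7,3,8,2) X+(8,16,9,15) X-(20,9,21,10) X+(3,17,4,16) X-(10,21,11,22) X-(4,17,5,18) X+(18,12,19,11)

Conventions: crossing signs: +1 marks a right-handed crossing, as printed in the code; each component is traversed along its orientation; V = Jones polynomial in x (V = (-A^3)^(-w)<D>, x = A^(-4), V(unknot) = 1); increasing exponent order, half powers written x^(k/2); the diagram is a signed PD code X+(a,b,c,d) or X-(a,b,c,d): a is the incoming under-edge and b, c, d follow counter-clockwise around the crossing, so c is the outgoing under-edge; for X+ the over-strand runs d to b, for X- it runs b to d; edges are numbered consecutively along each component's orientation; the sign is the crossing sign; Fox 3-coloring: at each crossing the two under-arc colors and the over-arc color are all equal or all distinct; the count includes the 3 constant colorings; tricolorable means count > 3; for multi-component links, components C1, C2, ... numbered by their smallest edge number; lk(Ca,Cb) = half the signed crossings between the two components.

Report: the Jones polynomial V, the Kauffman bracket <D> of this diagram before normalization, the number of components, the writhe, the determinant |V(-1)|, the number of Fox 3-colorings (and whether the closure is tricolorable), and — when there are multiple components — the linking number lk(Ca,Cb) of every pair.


Jones polynomial: V(x) = -x^-3 + 2x^-2 - 2x^-1 + 3 - 2x + 2x^2 - x^3
<D> = A^-9 - 2A^-5 + 2A^-1 - 3A^3 + 2A^7 - 2A^11 + A^15; writhe +1
components 1, writhe +1 (11 crossings)
3-colorings: 3 of 3^11, det 13 — not tricolorable
note: w = +1 shifts under R1 moves; the (-A^3)^(-1) factor cancels that in V


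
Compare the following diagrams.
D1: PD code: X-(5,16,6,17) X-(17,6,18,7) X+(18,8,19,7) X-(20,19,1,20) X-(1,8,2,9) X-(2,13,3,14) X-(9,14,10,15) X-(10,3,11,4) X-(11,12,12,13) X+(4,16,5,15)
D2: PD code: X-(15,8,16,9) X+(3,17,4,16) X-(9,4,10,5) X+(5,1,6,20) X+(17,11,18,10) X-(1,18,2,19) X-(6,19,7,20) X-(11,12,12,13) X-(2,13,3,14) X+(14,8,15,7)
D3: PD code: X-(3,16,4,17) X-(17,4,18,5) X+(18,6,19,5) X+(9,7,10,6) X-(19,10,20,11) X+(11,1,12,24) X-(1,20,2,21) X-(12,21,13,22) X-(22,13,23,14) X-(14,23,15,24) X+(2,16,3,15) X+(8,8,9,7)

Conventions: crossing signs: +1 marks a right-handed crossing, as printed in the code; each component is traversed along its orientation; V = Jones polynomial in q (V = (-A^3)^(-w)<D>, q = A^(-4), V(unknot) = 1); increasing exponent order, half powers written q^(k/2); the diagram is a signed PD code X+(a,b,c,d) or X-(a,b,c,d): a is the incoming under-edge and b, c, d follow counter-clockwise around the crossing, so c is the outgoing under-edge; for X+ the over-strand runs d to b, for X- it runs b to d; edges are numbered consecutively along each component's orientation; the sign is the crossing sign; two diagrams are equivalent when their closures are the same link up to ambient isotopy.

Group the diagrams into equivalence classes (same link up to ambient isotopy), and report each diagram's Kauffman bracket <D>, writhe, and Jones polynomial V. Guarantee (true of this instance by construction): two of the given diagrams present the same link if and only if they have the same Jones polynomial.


equivalence classes: {D1} | {D2} | {D3}
D1 (bracket A^-14 + A^-6 - A^-2; 10 crossings at w = -6): V = -q^-4 + q^-3 + q^-1
V(D2) = 1  [10 crossings, <D> = A^-6, w = -2]
D3 (bracket A^-2 - A^2 + 2A^6 - A^10 + A^14 - A^18; 12 crossings at w = -2): V = -q^-6 + q^-5 - q^-4 + 2q^-3 - q^-2 + q^-1
key observation: V(q) takes 3 values over 3 diagrams, fixing the grouping


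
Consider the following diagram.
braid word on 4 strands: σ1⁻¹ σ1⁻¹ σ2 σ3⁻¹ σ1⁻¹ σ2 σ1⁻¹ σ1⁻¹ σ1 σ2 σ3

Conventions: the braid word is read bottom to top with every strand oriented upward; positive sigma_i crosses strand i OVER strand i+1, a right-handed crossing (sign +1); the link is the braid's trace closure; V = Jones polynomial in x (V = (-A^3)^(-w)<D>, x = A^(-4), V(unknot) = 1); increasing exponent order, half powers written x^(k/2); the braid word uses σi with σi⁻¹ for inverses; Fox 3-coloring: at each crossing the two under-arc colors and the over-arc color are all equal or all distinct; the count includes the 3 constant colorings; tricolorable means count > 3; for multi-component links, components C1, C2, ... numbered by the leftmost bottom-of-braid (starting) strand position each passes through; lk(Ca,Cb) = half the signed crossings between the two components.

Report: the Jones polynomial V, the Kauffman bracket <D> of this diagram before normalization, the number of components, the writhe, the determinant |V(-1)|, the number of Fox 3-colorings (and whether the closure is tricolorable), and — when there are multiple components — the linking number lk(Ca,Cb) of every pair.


V = x^-5 - 2x^-4 + 2x^-3 - 2x^-2 + 2x^-1 - 1 + x
<D> = -A^-7 + A^-3 - 2A + 2A^5 - 2A^9 + 2A^13 - A^17 (w = -1)
1 component over 11 crossings, w = -1
3 Fox colorings among 3^11, |V(-1)| = 11: not tricolorable
why: V spans 6 powers of x: at least 6 crossings in any diagram


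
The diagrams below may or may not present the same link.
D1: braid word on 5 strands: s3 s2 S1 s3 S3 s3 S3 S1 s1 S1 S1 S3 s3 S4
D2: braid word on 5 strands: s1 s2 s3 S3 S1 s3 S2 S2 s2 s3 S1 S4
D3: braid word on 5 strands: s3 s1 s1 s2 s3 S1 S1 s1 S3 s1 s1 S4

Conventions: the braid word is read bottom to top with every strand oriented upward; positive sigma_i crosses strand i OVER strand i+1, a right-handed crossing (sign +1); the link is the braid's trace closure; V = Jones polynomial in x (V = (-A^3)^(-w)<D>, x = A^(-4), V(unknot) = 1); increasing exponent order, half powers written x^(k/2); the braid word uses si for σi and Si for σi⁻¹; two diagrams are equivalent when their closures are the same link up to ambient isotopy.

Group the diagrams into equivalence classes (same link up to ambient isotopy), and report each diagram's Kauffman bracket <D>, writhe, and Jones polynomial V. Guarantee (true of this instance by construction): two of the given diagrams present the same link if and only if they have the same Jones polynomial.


equivalence classes: {D1} | {D2} | {D3}
D1 (bracket A^-2 + A^6 - A^10; 14 crossings at w = -2): V = -x^-4 + x^-3 + x^-1
V(D2) = 1  [12 crossings, <D> = 1, w = 0]
V(D3) = x + x^3 - x^4  (w +4, c 12, <D> = -A^-4 + 1 + A^8)
observation: 3 classes among 3 diagrams; unequal V(x) rules out equality


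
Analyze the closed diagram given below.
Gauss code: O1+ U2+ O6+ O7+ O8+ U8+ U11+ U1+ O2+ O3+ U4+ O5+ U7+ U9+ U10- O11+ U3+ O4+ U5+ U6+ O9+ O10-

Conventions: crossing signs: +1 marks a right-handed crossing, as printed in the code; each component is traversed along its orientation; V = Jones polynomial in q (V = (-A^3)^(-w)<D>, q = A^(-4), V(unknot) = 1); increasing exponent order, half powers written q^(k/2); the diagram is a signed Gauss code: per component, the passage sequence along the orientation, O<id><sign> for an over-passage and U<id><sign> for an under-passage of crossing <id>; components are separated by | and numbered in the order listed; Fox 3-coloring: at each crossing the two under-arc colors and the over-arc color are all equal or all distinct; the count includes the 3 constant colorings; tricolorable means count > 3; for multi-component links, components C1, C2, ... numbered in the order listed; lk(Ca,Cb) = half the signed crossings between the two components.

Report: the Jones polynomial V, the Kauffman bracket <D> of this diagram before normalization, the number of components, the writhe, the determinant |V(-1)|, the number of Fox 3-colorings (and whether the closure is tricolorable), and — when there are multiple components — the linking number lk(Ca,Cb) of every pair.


V = q^3 + q^5 - q^8
<D> = A^-5 - A^7 - A^15 (w = +9)
1 component over 11 crossings, w = +9
9 Fox colorings among 3^11, |V(-1)| = 3: tricolorable
why: the span of V is 5, forcing >= 5 crossings in any diagram


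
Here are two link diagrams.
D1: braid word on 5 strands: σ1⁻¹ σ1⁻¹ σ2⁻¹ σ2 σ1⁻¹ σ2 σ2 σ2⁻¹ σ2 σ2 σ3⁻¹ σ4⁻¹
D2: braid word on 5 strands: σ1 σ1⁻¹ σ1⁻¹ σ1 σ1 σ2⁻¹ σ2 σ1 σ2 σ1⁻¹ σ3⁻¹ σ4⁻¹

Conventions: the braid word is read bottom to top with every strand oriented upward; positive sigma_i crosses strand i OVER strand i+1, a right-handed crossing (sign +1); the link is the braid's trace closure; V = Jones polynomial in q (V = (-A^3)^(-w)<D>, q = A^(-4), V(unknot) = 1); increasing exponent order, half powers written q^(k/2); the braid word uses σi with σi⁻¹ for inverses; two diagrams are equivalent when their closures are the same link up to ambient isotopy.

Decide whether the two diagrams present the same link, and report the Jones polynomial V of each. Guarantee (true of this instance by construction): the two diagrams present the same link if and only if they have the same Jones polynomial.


equivalent: no
V(D1) = -q^-3 + q^-2 - q^-1 + 3 - q + q^2 - q^3  (w -2, c 12, <D> = -A^-18 + A^-14 - A^-10 + 3A^-6 - A^-2 + A^2 - A^6)
D2 (bracket 1; 12 crossings at w = 0): V = 1
why: V(q) takes 2 values over 2 diagrams, fixing the grouping


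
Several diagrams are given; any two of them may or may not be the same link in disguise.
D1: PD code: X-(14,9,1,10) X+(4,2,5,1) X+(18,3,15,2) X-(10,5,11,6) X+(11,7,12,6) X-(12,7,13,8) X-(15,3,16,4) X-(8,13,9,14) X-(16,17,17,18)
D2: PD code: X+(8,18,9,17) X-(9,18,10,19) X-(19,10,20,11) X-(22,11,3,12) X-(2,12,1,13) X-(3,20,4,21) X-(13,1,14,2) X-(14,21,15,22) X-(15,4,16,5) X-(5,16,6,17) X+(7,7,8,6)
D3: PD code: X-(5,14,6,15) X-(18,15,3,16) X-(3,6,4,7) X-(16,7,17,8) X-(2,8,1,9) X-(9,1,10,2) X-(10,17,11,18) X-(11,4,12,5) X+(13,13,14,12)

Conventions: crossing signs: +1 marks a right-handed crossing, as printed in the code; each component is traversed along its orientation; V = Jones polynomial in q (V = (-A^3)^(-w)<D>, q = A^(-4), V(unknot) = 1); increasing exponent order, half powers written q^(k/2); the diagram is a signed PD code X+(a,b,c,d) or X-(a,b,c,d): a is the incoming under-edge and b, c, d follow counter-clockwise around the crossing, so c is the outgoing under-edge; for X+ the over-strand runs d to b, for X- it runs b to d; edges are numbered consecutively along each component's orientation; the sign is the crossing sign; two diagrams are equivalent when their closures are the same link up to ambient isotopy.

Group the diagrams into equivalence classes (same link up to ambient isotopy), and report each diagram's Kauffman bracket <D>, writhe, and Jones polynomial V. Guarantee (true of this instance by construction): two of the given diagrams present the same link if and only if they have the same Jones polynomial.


classes: {D1} | {D2, D3}
V(D1) = q^(-9/2) - q^(-5/2) - q^(-3/2) - q^(-1/2)  [9 crossings, <D> = A^-7 + A^-3 + A - A^9, w = -3]
V(D2) = q^(-19/2) - q^(-17/2) + 2q^(-15/2) - 2q^(-13/2) + q^(-11/2) - 2q^(-9/2) - q^(-5/2)  (w -7, c 11, <D> = A^-11 + 2A^-3 - A + 2A^5 - 2A^9 + A^13 - A^17)
D3 (bracket A^-11 + 2A^-3 - A + 2A^5 - 2A^9 + A^13 - A^17; 9 crossings at w = -7): V = q^(-19/2) - q^(-17/2) + 2q^(-15/2) - 2q^(-13/2) + q^(-11/2) - 2q^(-9/2) - q^(-5/2)
note: 2 classes among 3 diagrams; unequal V(q) rules out equality


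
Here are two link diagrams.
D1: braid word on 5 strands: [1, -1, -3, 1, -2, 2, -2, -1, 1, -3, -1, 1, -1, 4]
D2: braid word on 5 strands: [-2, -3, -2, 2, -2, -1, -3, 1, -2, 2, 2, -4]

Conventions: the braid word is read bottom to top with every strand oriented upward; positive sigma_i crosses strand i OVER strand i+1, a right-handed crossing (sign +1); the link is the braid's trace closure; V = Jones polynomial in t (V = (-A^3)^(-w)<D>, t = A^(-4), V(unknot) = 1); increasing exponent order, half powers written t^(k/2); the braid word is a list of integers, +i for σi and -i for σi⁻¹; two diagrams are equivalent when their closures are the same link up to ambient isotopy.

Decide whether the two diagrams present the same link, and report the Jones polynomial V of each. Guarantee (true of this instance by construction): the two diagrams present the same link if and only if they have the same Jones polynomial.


equivalent: yes
V(D1) = t^-3 + t^-2 + t^-1 + 1  (w -2, c 14, <D> = A^-6 + A^-2 + A^2 + A^6)
D2 (bracket A^-12 + A^-8 + A^-4 + 1; 12 crossings at w = -4): V = t^-3 + t^-2 + t^-1 + 1
why: from 14 to 12 crossings by R-moves: one link, two diagrams


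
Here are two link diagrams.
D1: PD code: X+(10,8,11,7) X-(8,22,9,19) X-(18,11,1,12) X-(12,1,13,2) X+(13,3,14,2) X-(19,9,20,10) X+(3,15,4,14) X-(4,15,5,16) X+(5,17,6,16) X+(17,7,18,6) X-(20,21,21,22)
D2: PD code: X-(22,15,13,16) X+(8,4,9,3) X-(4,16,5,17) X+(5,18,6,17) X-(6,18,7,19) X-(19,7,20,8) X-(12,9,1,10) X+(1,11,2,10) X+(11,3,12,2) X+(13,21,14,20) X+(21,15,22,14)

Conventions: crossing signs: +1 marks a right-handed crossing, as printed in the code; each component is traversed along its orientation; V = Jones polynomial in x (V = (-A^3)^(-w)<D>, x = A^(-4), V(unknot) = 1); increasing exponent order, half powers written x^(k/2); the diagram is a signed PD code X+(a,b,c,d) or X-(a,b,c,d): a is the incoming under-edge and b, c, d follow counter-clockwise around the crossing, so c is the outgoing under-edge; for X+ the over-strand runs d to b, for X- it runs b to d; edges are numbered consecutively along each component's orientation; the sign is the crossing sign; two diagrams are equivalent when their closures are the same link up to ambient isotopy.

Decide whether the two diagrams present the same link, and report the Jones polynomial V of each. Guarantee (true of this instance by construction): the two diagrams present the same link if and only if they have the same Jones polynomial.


equivalent: yes
D1 (bracket A^-1 + A^7; 11 crossings at w = -1): V = -x^(-5/2) - x^(-1/2)
V(D2) = -x^(-5/2) - x^(-1/2)  (w +1, c 11, <D> = A^5 + A^13)
key observation: from 11 to 11 crossings by R-moves: one link, two diagrams


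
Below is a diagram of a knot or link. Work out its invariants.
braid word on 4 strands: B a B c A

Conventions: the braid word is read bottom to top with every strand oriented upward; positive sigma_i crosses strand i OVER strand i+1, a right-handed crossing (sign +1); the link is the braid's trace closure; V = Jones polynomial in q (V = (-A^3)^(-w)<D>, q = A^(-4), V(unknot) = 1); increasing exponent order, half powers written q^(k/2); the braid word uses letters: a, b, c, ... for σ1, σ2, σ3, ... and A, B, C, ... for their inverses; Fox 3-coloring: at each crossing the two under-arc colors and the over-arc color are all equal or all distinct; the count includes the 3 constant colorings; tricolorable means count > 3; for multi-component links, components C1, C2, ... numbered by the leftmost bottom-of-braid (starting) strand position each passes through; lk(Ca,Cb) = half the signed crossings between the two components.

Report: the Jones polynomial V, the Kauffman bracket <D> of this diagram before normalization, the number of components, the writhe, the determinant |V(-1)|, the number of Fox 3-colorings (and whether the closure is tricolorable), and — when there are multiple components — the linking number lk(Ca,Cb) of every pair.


V(q) = 1
bracket: -A^-3, w = -1
1 component, writhe -1, over 5 crossings
det 1, colorings 3 of 3^5 — not tricolorable
observation: det 1 = |V(-1)|; not divisible by 3, so not tricolorable


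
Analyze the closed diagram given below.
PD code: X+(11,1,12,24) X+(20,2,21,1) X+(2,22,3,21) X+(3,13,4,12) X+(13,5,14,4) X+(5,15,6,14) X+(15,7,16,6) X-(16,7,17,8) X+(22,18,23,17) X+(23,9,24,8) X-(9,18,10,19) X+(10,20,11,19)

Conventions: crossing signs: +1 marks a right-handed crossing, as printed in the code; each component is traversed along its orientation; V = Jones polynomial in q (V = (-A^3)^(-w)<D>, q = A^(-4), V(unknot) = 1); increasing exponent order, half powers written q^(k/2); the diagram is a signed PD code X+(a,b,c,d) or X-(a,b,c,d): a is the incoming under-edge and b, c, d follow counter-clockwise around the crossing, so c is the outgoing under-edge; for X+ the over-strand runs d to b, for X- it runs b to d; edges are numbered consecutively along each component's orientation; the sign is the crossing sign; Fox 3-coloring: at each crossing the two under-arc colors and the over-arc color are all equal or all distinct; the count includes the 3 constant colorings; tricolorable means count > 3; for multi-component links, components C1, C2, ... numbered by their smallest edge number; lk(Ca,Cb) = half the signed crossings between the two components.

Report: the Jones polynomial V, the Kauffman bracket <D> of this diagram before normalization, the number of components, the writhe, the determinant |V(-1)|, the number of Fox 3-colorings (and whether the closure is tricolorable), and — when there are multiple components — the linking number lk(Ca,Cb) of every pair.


Jones polynomial: V(q) = q^3 + q^5 - q^8
<D> = -A^-8 + A^4 + A^12; writhe +8
components 1, writhe +8 (12 crossings)
3-colorings: 9 of 3^12, det 3 — tricolorable
note: the span of V is 5, forcing >= 5 crossings in any diagram


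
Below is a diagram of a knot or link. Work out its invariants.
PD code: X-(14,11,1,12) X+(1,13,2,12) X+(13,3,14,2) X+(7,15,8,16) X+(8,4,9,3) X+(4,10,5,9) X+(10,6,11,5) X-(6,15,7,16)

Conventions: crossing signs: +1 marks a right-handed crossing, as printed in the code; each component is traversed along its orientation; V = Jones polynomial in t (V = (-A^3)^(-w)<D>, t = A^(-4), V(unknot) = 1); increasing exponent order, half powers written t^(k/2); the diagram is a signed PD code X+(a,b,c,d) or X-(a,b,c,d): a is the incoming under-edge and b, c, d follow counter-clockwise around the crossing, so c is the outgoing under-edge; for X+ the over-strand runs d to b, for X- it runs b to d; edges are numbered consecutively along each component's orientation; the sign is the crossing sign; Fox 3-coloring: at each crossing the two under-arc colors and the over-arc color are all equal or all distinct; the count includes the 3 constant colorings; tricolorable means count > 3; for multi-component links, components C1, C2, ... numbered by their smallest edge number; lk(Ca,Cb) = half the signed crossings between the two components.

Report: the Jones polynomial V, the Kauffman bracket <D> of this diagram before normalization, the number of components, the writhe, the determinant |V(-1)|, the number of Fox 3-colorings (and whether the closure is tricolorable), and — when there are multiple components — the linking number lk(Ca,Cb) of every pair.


Jones polynomial: V(t) = -t^(1/2) - t^(3/2) - t^(5/2) + t^(9/2)
<D> = A^-6 - A^2 - A^6 - A^10; writhe +4
components 2, writhe +4 (8 crossings)
linking number lk(C1,C2) = 0
3-colorings: 27 of 3^9, det 0 — tricolorable
note: det 0 = |V(-1)|; divisible by 3, so tricolorable


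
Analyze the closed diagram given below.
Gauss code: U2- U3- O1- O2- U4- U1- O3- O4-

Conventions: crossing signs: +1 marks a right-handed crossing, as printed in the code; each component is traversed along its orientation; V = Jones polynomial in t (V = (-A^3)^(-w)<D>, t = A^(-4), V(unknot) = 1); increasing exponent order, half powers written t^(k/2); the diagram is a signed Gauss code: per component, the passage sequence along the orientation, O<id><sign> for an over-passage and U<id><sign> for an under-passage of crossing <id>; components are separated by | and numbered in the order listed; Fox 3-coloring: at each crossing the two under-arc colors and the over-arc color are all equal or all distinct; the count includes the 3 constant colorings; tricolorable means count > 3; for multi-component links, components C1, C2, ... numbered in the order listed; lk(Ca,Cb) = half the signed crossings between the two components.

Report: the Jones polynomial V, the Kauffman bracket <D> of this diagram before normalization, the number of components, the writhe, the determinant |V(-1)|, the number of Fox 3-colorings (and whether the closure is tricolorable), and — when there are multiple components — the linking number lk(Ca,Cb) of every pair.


V(t) = -t^-4 + t^-3 + t^-1
bracket: A^-8 + 1 - A^4, w = -4
1 component, writhe -4, over 4 crossings
det 3, colorings 9 of 3^4 — tricolorable
observation: the span of V is 3, forcing >= 3 crossings in any diagram


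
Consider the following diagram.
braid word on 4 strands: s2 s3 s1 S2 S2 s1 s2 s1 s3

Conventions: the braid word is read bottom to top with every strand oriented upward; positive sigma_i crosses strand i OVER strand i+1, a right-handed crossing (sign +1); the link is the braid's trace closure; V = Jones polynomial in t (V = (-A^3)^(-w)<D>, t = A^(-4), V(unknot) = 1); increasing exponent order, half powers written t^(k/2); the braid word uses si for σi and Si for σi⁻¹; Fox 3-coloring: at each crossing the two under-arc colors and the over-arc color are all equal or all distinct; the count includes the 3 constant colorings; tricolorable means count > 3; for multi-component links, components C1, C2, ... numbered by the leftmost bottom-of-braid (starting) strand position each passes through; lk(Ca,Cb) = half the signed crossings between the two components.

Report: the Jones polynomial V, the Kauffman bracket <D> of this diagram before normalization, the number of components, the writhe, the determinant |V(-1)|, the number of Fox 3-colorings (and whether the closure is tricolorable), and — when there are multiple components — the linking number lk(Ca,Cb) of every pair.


Jones polynomial: V(t) = t - t^2 + 2t^3 - t^4 + t^5 - t^6
<D> = A^-9 - A^-5 + A^-1 - 2A^3 + A^7 - A^11; writhe +5
components 1, writhe +5 (9 crossings)
3-colorings: 3 of 3^9, det 7 — not tricolorable
note: det 7 = |V(-1)|; not divisible by 3, so not tricolorable


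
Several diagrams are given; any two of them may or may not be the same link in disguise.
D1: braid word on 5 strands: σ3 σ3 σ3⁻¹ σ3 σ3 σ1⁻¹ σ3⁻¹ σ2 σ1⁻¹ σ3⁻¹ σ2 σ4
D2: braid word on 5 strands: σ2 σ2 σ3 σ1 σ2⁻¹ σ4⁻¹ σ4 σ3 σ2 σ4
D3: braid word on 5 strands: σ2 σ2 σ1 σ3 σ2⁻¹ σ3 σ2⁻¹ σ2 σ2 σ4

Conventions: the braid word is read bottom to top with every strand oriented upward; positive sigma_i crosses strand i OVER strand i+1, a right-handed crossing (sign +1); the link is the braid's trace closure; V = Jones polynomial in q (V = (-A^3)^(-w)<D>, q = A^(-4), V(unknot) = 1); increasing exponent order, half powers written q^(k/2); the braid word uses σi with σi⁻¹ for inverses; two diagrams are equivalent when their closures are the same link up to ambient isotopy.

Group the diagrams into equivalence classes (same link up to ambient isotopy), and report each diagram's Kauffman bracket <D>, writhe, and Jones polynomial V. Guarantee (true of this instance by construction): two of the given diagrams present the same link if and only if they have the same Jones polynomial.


classes: {D1} | {D2, D3}
V(D1) = q^-2 - q^-1 + 2 - 2q + q^2 - q^3 + q^4  [12 crossings, <D> = A^-10 - A^-6 + A^-2 - 2A^2 + 2A^6 - A^10 + A^14, w = +2]
V(D2) = q - q^2 + 2q^3 - q^4 + q^5 - q^6  [10 crossings, <D> = -A^-6 + A^-2 - A^2 + 2A^6 - A^10 + A^14, w = +6]
V(D3) = q - q^2 + 2q^3 - q^4 + q^5 - q^6  (w +6, c 10, <D> = -A^-6 + A^-2 - A^2 + 2A^6 - A^10 + A^14)
insight: 2 values of V(q) split the 3 diagrams


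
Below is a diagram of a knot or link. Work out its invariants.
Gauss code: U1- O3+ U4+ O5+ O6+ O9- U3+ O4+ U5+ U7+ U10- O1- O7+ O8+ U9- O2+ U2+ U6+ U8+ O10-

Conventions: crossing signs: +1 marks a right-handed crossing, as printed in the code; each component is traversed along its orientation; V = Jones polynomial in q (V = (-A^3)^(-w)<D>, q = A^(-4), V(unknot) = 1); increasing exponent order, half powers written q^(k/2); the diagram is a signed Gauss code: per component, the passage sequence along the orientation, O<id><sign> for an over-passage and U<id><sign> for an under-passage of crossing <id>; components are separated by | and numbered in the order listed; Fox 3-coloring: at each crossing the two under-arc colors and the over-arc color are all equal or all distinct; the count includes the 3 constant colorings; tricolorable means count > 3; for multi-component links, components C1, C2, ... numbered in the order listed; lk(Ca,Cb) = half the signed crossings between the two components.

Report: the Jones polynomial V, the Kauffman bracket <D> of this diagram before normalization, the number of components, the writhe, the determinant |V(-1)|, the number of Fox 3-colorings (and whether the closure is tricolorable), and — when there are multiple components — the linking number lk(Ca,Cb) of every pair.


V = q + q^3 - q^4
<D> = -A^-4 + 1 + A^8 (w = +4)
1 component over 10 crossings, w = +4
9 Fox colorings among 3^10, |V(-1)| = 3: tricolorable
why: w = +4 shifts under R1 moves; the (-A^3)^(-4) factor cancels that in V


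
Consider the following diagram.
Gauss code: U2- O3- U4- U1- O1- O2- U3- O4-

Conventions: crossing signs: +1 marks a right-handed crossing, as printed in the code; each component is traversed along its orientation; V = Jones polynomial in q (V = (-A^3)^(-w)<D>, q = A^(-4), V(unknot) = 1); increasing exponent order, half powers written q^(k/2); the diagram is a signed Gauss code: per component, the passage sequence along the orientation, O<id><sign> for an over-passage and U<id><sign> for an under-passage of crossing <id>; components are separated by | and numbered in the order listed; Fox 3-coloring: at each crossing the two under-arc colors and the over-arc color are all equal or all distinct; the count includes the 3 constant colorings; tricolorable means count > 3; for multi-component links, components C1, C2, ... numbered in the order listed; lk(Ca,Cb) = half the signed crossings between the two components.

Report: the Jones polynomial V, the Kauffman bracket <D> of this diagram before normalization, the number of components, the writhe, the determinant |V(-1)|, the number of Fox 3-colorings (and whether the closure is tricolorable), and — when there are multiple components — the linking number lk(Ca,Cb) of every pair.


V = -q^-4 + q^-3 + q^-1
<D> = A^-8 + 1 - A^4 (w = -4)
1 component over 4 crossings, w = -4
9 Fox colorings among 3^4, |V(-1)| = 3: tricolorable
why: |V(-1)| = 3: so tricolorable, since 3 divides 3


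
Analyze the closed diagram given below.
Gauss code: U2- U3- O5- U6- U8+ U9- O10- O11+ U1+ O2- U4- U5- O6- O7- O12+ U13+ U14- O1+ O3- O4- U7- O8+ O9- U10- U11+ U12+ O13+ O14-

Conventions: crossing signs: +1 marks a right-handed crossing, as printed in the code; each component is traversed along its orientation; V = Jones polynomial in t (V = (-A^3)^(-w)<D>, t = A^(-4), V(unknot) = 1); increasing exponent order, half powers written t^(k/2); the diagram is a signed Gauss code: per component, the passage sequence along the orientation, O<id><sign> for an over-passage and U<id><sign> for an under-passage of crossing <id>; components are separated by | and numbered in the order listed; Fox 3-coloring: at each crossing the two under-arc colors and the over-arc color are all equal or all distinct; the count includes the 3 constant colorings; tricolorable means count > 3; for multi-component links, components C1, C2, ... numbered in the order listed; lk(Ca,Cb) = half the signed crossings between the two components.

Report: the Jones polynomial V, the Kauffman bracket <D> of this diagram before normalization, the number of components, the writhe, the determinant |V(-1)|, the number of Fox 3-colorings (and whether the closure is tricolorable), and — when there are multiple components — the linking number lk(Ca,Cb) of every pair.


V = -t^-4 + t^-3 + t^-1
<D> = A^-8 + 1 - A^4 (w = -4)
1 component over 14 crossings, w = -4
9 Fox colorings among 3^14, |V(-1)| = 3: tricolorable
why: det 3 = |V(-1)|; divisible by 3, so tricolorable
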